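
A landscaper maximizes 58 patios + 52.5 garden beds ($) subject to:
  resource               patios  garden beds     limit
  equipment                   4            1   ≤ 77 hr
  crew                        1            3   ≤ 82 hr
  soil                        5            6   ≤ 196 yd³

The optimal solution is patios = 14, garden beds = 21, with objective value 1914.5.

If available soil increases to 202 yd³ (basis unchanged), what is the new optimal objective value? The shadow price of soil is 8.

1962.5

Δb = 6, so new z* = 1914.5 + (8)·(6) = 1914.5 + 48 = 1962.5.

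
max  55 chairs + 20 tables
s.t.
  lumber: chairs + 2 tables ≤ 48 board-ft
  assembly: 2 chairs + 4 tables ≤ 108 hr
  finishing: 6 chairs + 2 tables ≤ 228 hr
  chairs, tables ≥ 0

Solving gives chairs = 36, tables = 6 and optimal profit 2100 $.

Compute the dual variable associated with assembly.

0

At the optimum: lumber uses 48 of 48 (binding); assembly uses 96 of 108 (slack = 12); finishing uses 228 of 228 (binding).
Since assembly is not tight, its dual is 0.
From A_Bᵀ y = c: 1·y_lumber + 6·y_finishing = 55; 2·y_lumber + 2·y_finishing = 20.
This yields shadow prices y_lumber = 1, y_finishing = 9.
Shadow price of assembly = 0.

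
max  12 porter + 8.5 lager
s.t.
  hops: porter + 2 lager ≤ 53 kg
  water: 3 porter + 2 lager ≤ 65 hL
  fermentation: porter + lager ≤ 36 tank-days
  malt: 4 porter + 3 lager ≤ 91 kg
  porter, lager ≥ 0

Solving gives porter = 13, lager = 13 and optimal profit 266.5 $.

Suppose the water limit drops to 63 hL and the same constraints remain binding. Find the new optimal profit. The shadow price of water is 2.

262.5

Δb = -2, so new z* = 266.5 + (2)·(-2) = 266.5 − 4 = 262.5.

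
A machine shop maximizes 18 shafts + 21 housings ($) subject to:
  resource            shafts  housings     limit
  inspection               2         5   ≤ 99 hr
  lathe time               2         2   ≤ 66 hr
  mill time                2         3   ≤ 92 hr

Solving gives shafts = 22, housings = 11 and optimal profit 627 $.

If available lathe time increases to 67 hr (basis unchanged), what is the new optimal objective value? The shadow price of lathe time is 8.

Δb = 1, so new z* = 627 + (8)·(1) = 627 + 8 = 635.

635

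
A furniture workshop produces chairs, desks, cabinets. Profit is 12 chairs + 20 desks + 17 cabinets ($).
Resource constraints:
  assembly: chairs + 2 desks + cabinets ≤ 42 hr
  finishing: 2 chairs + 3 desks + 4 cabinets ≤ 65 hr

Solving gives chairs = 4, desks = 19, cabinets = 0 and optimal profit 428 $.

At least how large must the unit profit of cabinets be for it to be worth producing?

20

Check each constraint at x*: assembly 42/42 (tight); finishing 65/65 (tight).
The binding rows give the dual system: 1·y_assembly + 2·y_finishing = 12 and 2·y_assembly + 3·y_finishing = 20.
This yields shadow prices y_assembly = 4, y_finishing = 4.
cabinets enters the basis when its profit ≥ yᵀa₃ = 4·1 + 4·4 = 20.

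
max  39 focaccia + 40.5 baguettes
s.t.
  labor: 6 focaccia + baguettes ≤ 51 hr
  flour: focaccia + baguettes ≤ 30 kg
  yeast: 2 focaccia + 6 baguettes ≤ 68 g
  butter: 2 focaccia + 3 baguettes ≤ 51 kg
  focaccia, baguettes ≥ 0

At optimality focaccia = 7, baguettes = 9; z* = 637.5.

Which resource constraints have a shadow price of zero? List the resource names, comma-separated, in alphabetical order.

labor: 51/51 (binding)
flour: 16/30 (slack 14)
yeast: 68/68 (binding)
butter: 41/51 (slack 10)
By complementary slackness, a constraint with positive slack has shadow price 0 → butter, flour.

butter, flour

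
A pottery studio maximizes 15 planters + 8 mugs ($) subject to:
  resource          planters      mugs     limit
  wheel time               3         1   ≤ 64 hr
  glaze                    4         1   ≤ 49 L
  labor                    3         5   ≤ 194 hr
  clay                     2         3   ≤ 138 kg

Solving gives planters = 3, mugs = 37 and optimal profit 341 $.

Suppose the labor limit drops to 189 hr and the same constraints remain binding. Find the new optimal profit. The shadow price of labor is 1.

336

Δb = -5, so new z* = 341 + (1)·(-5) = 341 − 5 = 336.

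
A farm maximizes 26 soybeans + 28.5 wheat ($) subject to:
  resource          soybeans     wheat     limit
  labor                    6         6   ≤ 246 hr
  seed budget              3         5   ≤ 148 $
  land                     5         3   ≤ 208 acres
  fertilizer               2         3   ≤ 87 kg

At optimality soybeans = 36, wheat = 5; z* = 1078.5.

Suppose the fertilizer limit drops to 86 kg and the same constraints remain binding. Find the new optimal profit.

1076

At the optimum: labor uses 246 of 246 (binding); seed budget uses 133 of 148 (slack = 15); land uses 195 of 208 (slack = 13); fertilizer uses 87 of 87 (binding).
Slack constraints have shadow price 0 (complementary slackness).
The binding rows give the dual system: 6·y_labor + 2·y_fertilizer = 26 and 6·y_labor + 3·y_fertilizer = 28.5.
This yields shadow prices y_labor = 3.5, y_fertilizer = 2.5.
Δz = y_fertilizer·Δb = 2.5 × (-1) = -2.5, so new z* = 1078.5 − 2.5 = 1076.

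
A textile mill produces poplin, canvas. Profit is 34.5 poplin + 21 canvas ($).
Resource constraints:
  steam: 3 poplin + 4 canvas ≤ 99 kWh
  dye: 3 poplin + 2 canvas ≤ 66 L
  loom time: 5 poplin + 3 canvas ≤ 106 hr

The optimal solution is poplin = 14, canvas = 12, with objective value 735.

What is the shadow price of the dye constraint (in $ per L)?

1.5

Check each constraint at x*: steam 90/99 (slack 9); dye 66/66 (tight); loom time 106/106 (tight).
Since steam is not tight, its dual is 0.
The binding rows give the dual system: 3·y_dye + 5·y_loom time = 34.5 and 2·y_dye + 3·y_loom time = 21.
This yields shadow prices y_dye = 1.5, y_loom time = 6.
Shadow price of dye = 1.5.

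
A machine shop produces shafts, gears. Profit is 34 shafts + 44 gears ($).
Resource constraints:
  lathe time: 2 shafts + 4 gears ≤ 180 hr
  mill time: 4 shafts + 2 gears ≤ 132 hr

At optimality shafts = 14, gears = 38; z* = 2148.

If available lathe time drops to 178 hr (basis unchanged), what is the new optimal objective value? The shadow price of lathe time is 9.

Δb = -2, so new z* = 2148 + (9)·(-2) = 2148 − 18 = 2130.

2130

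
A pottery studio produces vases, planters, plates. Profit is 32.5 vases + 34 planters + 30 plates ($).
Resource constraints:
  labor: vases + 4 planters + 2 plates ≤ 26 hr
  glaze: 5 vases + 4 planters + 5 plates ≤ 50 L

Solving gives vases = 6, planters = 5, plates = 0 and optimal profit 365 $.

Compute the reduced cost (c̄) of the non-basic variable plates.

Both labor and glaze are binding at x*.
The binding rows give the dual system: 1·y_labor + 5·y_glaze = 32.5 and 4·y_labor + 4·y_glaze = 34.
Solving: y_labor = 2.5, y_glaze = 6.
Reduced cost of plates: c₃ − yᵀa₃ = 30 − (2.5·2 + 6·5) = 30 − 35 = -5.

-5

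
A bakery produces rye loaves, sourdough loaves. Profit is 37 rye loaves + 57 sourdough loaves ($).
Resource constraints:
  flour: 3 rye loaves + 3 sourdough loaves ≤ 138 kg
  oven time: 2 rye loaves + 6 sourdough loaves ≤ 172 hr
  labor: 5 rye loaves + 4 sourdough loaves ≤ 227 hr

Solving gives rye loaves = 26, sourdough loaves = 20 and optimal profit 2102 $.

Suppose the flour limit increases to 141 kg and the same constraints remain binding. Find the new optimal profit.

2129

Binding: flour and oven time. Non-binding: labor (17 unused).
Since labor is not tight, its dual is 0.
The binding rows give the dual system: 3·y_flour + 2·y_oven time = 37 and 3·y_flour + 6·y_oven time = 57.
Solving: y_flour = 9, y_oven time = 5.
Δz = y_flour·Δb = 9 × (3) = 27, so new z* = 2102 + 27 = 2129.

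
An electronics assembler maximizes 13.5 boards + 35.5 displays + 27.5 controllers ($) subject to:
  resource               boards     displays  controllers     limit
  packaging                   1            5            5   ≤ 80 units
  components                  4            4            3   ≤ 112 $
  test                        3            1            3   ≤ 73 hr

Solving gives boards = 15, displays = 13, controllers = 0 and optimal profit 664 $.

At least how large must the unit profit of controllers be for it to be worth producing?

33.5

Check each constraint at x*: packaging 80/80 (tight); components 112/112 (tight); test 58/73 (slack 15).
Slack constraints have shadow price 0 (complementary slackness).
From A_Bᵀ y = c: 1·y_packaging + 4·y_components = 13.5; 5·y_packaging + 4·y_components = 35.5.
Solving: y_packaging = 5.5, y_components = 2.
controllers enters the basis when its profit ≥ yᵀa₃ = 5.5·5 + 2·3 = 33.5.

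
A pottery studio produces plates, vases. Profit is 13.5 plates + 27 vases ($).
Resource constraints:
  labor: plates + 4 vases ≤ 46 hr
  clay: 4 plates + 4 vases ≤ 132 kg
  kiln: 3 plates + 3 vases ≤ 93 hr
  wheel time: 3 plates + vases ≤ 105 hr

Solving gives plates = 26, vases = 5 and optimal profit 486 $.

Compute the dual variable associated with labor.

Binding: labor and kiln. Non-binding: clay (8 unused), wheel time (22 unused).
By complementary slackness, y = 0 for the non-binding constraints.
From A_Bᵀ y = c: 1·y_labor + 3·y_kiln = 13.5; 4·y_labor + 3·y_kiln = 27.
→ y_labor = 4.5 and y_kiln = 3.
Shadow price of labor = 4.5.

4.5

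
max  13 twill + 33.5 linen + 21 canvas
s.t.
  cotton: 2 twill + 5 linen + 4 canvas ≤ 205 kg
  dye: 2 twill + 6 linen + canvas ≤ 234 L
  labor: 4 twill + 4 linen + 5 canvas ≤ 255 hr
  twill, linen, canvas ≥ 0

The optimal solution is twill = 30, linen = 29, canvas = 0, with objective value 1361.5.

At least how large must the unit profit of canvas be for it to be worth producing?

Binding: cotton and dye. Non-binding: labor (19 unused).
Since labor is not tight, its dual is 0.
The binding rows give the dual system: 2·y_cotton + 2·y_dye = 13 and 5·y_cotton + 6·y_dye = 33.5.
Solving: y_cotton = 5.5, y_dye = 1.
canvas enters the basis when its profit ≥ yᵀa₃ = 5.5·4 + 1·1 = 23.

23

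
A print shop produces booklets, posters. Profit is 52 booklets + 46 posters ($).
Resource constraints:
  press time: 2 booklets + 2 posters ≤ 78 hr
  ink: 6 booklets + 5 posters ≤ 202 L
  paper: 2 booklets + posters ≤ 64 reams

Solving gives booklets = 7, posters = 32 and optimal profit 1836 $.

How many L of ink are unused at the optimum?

ink used = 6·7 + 5·32 = 202; slack = 202 − 202 = 0.

0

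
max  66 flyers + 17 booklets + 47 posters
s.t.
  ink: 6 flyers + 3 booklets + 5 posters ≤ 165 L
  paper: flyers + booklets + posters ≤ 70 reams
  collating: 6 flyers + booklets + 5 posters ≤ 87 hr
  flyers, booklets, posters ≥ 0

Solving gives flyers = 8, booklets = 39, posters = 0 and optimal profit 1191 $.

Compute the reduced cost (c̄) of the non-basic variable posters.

Binding: ink and collating. Non-binding: paper (23 unused).
Since paper is not tight, its dual is 0.
From A_Bᵀ y = c: 6·y_ink + 6·y_collating = 66; 3·y_ink + 1·y_collating = 17.
Solving: y_ink = 3, y_collating = 8.
Reduced cost of posters: c₃ − yᵀa₃ = 47 − (3·5 + 8·5) = 47 − 55 = -8.

-8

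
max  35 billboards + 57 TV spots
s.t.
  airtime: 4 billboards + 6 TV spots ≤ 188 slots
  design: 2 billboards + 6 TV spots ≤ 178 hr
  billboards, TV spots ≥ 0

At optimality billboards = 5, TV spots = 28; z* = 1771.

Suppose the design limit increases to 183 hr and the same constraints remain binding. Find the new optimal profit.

1778.5

Check each constraint at x*: airtime 188/188 (tight); design 178/178 (tight).
The binding rows give the dual system: 4·y_airtime + 2·y_design = 35 and 6·y_airtime + 6·y_design = 57.
Solving: y_airtime = 8, y_design = 1.5.
Δz = y_design·Δb = 1.5 × (5) = 7.5, so new z* = 1771 + 7.5 = 1778.5.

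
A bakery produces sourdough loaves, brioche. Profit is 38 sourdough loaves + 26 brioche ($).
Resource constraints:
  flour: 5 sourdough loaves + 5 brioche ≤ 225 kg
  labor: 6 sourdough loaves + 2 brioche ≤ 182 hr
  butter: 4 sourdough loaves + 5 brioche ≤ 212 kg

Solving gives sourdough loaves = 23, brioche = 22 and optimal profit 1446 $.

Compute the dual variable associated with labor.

Binding: flour and labor. Non-binding: butter (10 unused).
By complementary slackness, y = 0 for the non-binding constraint.
The binding rows give the dual system: 5·y_flour + 6·y_labor = 38 and 5·y_flour + 2·y_labor = 26.
→ y_flour = 4 and y_labor = 3.
Shadow price of labor = 3.

3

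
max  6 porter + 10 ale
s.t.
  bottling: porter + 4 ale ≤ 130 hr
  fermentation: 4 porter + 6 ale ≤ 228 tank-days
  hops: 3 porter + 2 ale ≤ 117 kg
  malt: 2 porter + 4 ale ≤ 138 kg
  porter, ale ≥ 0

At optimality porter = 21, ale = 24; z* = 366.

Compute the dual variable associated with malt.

1

Check each constraint at x*: bottling 117/130 (slack 13); fermentation 228/228 (tight); hops 111/117 (slack 6); malt 138/138 (tight).
By complementary slackness, y = 0 for the non-binding constraints.
From A_Bᵀ y = c: 4·y_fermentation + 2·y_malt = 6; 6·y_fermentation + 4·y_malt = 10.
→ y_fermentation = 1 and y_malt = 1.
Shadow price of malt = 1.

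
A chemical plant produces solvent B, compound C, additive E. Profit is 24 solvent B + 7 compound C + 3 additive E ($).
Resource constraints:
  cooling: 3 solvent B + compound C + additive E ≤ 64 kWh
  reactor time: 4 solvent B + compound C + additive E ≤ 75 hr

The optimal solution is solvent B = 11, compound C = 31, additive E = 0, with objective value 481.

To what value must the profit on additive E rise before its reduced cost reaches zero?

7

At the optimum: cooling uses 64 of 64 (binding); reactor time uses 75 of 75 (binding).
From A_Bᵀ y = c: 3·y_cooling + 4·y_reactor time = 24; 1·y_cooling + 1·y_reactor time = 7.
Solving: y_cooling = 4, y_reactor time = 3.
additive E enters the basis when its profit ≥ yᵀa₃ = 4·1 + 3·1 = 7.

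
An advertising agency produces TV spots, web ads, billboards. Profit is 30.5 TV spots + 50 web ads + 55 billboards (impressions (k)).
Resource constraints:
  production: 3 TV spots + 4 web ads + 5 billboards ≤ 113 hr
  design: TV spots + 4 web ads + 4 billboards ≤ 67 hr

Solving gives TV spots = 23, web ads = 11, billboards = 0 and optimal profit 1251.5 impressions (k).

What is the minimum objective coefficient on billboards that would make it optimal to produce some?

59

At the optimum: production uses 113 of 113 (binding); design uses 67 of 67 (binding).
The binding rows give the dual system: 3·y_production + 1·y_design = 30.5 and 4·y_production + 4·y_design = 50.
→ y_production = 9 and y_design = 3.5.
billboards enters the basis when its profit ≥ yᵀa₃ = 9·5 + 3.5·4 = 59.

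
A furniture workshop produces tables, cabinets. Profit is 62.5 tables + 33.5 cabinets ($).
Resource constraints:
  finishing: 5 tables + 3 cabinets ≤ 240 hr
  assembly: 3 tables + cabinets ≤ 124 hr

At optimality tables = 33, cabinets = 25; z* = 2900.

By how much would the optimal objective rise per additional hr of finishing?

9.5

At the optimum: finishing uses 240 of 240 (binding); assembly uses 124 of 124 (binding).
Dual feasibility on the basic columns requires 5·y_finishing + 3·y_assembly = 62.5, 3·y_finishing + 1·y_assembly = 33.5.
This yields shadow prices y_finishing = 9.5, y_assembly = 5.
Shadow price of finishing = 9.5.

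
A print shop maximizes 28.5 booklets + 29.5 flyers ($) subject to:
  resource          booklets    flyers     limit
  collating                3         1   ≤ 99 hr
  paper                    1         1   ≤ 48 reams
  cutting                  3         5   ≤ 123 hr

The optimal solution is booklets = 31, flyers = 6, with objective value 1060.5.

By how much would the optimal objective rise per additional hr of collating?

4.5

Check each constraint at x*: collating 99/99 (tight); paper 37/48 (slack 11); cutting 123/123 (tight).
Slack constraints have shadow price 0 (complementary slackness).
Dual feasibility on the basic columns requires 3·y_collating + 3·y_cutting = 28.5, 1·y_collating + 5·y_cutting = 29.5.
→ y_collating = 4.5 and y_cutting = 5.
Shadow price of collating = 4.5.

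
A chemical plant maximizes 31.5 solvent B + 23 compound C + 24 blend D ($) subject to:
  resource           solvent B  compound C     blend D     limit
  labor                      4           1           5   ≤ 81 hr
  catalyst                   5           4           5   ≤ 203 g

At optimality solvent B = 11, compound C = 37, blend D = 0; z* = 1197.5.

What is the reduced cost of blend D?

-8.5

Both labor and catalyst are binding at x*.
From A_Bᵀ y = c: 4·y_labor + 5·y_catalyst = 31.5; 1·y_labor + 4·y_catalyst = 23.
This yields shadow prices y_labor = 1, y_catalyst = 5.5.
Reduced cost of blend D: c₃ − yᵀa₃ = 24 − (1·5 + 5.5·5) = 24 − 32.5 = -8.5.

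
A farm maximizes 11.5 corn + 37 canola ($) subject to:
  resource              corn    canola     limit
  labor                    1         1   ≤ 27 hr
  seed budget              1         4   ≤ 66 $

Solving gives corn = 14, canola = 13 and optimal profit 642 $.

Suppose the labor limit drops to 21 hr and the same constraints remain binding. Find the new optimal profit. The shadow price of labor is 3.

624

Δb = -6, so new z* = 642 + (3)·(-6) = 642 − 18 = 624.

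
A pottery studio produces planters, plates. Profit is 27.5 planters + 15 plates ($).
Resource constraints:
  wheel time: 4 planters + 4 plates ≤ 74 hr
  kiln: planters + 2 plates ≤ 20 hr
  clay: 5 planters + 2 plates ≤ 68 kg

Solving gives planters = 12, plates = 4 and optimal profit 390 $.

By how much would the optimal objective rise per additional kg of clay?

Binding: kiln and clay. Non-binding: wheel time (10 unused).
Since wheel time is not tight, its dual is 0.
From A_Bᵀ y = c: 1·y_kiln + 5·y_clay = 27.5; 2·y_kiln + 2·y_clay = 15.
This yields shadow prices y_kiln = 2.5, y_clay = 5.
Shadow price of clay = 5.

5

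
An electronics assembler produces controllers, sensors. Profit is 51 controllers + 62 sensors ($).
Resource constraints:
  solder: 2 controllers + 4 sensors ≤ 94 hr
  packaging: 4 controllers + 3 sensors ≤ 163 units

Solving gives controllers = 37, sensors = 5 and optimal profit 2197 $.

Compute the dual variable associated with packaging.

8

Both solder and packaging are binding at x*.
The binding rows give the dual system: 2·y_solder + 4·y_packaging = 51 and 4·y_solder + 3·y_packaging = 62.
Solving: y_solder = 9.5, y_packaging = 8.
Shadow price of packaging = 8.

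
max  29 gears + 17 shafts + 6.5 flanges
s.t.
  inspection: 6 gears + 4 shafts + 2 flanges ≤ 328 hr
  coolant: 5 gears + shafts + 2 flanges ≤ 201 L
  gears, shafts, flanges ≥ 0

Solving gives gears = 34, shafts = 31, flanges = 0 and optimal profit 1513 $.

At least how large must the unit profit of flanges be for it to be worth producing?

10

Check each constraint at x*: inspection 328/328 (tight); coolant 201/201 (tight).
Dual feasibility on the basic columns requires 6·y_inspection + 5·y_coolant = 29, 4·y_inspection + 1·y_coolant = 17.
This yields shadow prices y_inspection = 4, y_coolant = 1.
flanges enters the basis when its profit ≥ yᵀa₃ = 4·2 + 1·2 = 10.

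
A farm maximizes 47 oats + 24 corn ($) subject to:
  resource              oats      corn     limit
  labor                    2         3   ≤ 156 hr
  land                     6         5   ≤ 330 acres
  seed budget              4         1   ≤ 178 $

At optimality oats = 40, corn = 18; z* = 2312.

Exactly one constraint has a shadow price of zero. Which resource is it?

labor: 134/156 (slack 22)
land: 330/330 (binding)
seed budget: 178/178 (binding)
By complementary slackness, a constraint with positive slack has shadow price 0 → labor.

labor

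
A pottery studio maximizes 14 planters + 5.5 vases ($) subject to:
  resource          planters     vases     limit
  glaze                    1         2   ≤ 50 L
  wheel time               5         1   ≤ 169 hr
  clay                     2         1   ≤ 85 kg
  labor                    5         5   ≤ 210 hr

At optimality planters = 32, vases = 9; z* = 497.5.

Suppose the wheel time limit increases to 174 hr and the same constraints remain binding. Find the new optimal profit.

510

Binding: glaze and wheel time. Non-binding: clay (12 unused), labor (5 unused).
Slack constraints have shadow price 0 (complementary slackness).
The binding rows give the dual system: 1·y_glaze + 5·y_wheel time = 14 and 2·y_glaze + 1·y_wheel time = 5.5.
Solving: y_glaze = 1.5, y_wheel time = 2.5.
Δz = y_wheel time·Δb = 2.5 × (5) = 12.5, so new z* = 497.5 + 12.5 = 510.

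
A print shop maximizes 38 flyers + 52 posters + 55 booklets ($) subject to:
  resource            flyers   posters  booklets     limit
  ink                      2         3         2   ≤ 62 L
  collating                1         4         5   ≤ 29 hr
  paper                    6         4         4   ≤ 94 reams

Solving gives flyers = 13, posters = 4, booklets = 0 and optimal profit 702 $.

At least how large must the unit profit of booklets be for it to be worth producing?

60

Binding: collating and paper. Non-binding: ink (24 unused).
By complementary slackness, y = 0 for the non-binding constraint.
Dual feasibility on the basic columns requires 1·y_collating + 6·y_paper = 38, 4·y_collating + 4·y_paper = 52.
Solving: y_collating = 8, y_paper = 5.
booklets enters the basis when its profit ≥ yᵀa₃ = 8·5 + 5·4 = 60.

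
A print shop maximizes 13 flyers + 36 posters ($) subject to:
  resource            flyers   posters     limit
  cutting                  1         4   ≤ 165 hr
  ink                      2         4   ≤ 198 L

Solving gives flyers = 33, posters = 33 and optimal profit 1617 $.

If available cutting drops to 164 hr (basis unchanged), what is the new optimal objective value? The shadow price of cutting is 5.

1612

Δb = -1, so new z* = 1617 + (5)·(-1) = 1617 − 5 = 1612.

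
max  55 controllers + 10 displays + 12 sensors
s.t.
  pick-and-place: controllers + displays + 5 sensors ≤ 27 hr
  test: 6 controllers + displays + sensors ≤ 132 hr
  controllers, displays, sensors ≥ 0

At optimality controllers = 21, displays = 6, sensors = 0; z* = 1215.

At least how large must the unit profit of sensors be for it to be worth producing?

14

At the optimum: pick-and-place uses 27 of 27 (binding); test uses 132 of 132 (binding).
The binding rows give the dual system: 1·y_pick-and-place + 6·y_test = 55 and 1·y_pick-and-place + 1·y_test = 10.
Solving: y_pick-and-place = 1, y_test = 9.
sensors enters the basis when its profit ≥ yᵀa₃ = 1·5 + 9·1 = 14.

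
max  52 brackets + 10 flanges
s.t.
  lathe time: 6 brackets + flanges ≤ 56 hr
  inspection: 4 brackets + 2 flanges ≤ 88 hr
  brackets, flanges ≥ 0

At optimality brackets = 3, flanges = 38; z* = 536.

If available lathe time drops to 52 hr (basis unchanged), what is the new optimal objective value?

504

Both lathe time and inspection are binding at x*.
Dual feasibility on the basic columns requires 6·y_lathe time + 4·y_inspection = 52, 1·y_lathe time + 2·y_inspection = 10.
→ y_lathe time = 8 and y_inspection = 1.
Δz = y_lathe time·Δb = 8 × (-4) = -32, so new z* = 536 − 32 = 504.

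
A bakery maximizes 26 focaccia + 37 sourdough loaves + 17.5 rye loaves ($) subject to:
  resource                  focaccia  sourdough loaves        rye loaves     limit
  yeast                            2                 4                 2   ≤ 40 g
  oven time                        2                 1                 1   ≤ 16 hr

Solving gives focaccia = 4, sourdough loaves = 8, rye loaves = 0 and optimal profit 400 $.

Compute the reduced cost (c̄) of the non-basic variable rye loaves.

-3.5

At the optimum: yeast uses 40 of 40 (binding); oven time uses 16 of 16 (binding).
The binding rows give the dual system: 2·y_yeast + 2·y_oven time = 26 and 4·y_yeast + 1·y_oven time = 37.
→ y_yeast = 8 and y_oven time = 5.
Reduced cost of rye loaves: c₃ − yᵀa₃ = 17.5 − (8·2 + 5·1) = 17.5 − 21 = -3.5.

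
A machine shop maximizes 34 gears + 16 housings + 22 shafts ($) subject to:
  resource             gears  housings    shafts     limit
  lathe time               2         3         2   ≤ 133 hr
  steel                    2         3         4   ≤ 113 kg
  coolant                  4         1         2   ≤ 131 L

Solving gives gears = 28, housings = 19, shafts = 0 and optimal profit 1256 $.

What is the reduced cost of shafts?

Check each constraint at x*: lathe time 113/133 (slack 20); steel 113/113 (tight); coolant 131/131 (tight).
Slack constraints have shadow price 0 (complementary slackness).
From A_Bᵀ y = c: 2·y_steel + 4·y_coolant = 34; 3·y_steel + 1·y_coolant = 16.
This yields shadow prices y_steel = 3, y_coolant = 7.
Reduced cost of shafts: c₃ − yᵀa₃ = 22 − (3·4 + 7·2) = 22 − 26 = -4.

-4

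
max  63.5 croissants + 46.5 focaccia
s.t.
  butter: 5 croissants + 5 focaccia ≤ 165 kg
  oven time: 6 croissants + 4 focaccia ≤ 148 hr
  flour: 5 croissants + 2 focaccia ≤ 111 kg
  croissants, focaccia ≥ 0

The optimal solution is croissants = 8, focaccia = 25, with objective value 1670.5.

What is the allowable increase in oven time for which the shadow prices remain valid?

14

Binding constraints: butter, oven time. The basis is B = [[5,5],[6,4]] with det -10.
Per unit increase in oven time, x* moves by d = (0.5, -0.5).
The basis stays optimal until flour becomes binding; allowable increase = 14 hr.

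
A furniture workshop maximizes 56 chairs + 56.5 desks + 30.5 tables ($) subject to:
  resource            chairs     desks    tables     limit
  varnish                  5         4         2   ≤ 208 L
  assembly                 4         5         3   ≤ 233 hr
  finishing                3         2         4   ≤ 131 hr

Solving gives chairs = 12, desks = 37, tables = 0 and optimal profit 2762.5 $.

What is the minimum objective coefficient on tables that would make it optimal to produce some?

31.5

Binding: varnish and assembly. Non-binding: finishing (21 unused).
Slack constraints have shadow price 0 (complementary slackness).
From A_Bᵀ y = c: 5·y_varnish + 4·y_assembly = 56; 4·y_varnish + 5·y_assembly = 56.5.
Solving: y_varnish = 6, y_assembly = 6.5.
tables enters the basis when its profit ≥ yᵀa₃ = 6·2 + 6.5·3 = 31.5.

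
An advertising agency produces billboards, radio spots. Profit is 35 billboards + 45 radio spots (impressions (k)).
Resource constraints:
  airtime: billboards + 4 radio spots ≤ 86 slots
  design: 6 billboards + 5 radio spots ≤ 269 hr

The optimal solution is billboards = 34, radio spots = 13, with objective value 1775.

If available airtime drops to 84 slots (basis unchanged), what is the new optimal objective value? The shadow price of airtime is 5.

1765

Δb = -2, so new z* = 1775 + (5)·(-2) = 1775 − 10 = 1765.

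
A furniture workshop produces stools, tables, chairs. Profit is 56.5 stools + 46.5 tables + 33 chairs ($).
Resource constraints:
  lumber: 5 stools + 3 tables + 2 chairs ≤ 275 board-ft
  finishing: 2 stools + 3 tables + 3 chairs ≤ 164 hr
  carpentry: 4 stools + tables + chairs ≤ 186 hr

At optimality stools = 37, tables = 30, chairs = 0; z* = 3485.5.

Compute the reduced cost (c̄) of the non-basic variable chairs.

Check each constraint at x*: lumber 275/275 (tight); finishing 164/164 (tight); carpentry 178/186 (slack 8).
Slack constraints have shadow price 0 (complementary slackness).
From A_Bᵀ y = c: 5·y_lumber + 2·y_finishing = 56.5; 3·y_lumber + 3·y_finishing = 46.5.
This yields shadow prices y_lumber = 8.5, y_finishing = 7.
Reduced cost of chairs: c₃ − yᵀa₃ = 33 − (8.5·2 + 7·3) = 33 − 38 = -5.

-5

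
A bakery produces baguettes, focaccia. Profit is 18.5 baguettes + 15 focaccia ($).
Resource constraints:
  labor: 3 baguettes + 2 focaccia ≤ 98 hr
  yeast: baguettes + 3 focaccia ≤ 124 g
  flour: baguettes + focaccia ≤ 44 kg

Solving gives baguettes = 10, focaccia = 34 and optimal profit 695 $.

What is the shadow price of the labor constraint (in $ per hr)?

3.5

Binding: labor and flour. Non-binding: yeast (12 unused).
Since yeast is not tight, its dual is 0.
Dual feasibility on the basic columns requires 3·y_labor + 1·y_flour = 18.5, 2·y_labor + 1·y_flour = 15.
→ y_labor = 3.5 and y_flour = 8.
Shadow price of labor = 3.5.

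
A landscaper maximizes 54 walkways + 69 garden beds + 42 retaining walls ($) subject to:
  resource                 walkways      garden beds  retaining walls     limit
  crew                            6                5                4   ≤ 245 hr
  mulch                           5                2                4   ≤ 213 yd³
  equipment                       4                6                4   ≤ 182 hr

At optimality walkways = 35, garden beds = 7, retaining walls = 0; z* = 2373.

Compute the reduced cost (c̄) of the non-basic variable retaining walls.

Binding: crew and equipment. Non-binding: mulch (24 unused).
By complementary slackness, y = 0 for the non-binding constraint.
From A_Bᵀ y = c: 6·y_crew + 4·y_equipment = 54; 5·y_crew + 6·y_equipment = 69.
Solving: y_crew = 3, y_equipment = 9.
Reduced cost of retaining walls: c₃ − yᵀa₃ = 42 − (3·4 + 9·4) = 42 − 48 = -6.

-6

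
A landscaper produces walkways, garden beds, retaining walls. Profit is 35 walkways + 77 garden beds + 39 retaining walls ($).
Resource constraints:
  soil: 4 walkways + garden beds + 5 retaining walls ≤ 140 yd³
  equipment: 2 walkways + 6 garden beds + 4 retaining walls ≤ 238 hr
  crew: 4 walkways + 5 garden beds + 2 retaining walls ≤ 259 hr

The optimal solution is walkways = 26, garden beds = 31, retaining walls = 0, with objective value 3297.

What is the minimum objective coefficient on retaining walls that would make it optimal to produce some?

46

At the optimum: soil uses 135 of 140 (slack = 5); equipment uses 238 of 238 (binding); crew uses 259 of 259 (binding).
Since soil is not tight, its dual is 0.
From A_Bᵀ y = c: 2·y_equipment + 4·y_crew = 35; 6·y_equipment + 5·y_crew = 77.
Solving: y_equipment = 9.5, y_crew = 4.
retaining walls enters the basis when its profit ≥ yᵀa₃ = 9.5·4 + 4·2 = 46.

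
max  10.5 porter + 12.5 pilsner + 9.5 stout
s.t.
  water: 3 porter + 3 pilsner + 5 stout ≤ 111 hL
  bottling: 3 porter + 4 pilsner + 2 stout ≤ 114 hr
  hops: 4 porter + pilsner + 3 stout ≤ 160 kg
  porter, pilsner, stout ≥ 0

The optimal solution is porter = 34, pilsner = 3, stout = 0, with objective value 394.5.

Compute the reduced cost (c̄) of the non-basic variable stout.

-2

Check each constraint at x*: water 111/111 (tight); bottling 114/114 (tight); hops 139/160 (slack 21).
Slack constraints have shadow price 0 (complementary slackness).
Dual feasibility on the basic columns requires 3·y_water + 3·y_bottling = 10.5, 3·y_water + 4·y_bottling = 12.5.
→ y_water = 1.5 and y_bottling = 2.
Reduced cost of stout: c₃ − yᵀa₃ = 9.5 − (1.5·5 + 2·2) = 9.5 − 11.5 = -2.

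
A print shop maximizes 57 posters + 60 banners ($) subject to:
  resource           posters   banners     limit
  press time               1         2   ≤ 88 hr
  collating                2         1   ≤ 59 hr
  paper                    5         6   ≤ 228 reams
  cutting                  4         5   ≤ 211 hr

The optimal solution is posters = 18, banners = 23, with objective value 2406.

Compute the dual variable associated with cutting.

0

Binding: collating and paper. Non-binding: press time (24 unused), cutting (24 unused).
By complementary slackness, y = 0 for the non-binding constraints.
Dual feasibility on the basic columns requires 2·y_collating + 5·y_paper = 57, 1·y_collating + 6·y_paper = 60.
→ y_collating = 6 and y_paper = 9.
Shadow price of cutting = 0.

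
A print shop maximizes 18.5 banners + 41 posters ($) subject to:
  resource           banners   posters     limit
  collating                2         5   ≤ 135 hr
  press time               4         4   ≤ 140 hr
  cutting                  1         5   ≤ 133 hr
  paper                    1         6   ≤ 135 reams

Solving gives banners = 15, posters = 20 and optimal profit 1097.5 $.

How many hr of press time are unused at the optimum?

press time used = 4·15 + 4·20 = 140; slack = 140 − 140 = 0.

0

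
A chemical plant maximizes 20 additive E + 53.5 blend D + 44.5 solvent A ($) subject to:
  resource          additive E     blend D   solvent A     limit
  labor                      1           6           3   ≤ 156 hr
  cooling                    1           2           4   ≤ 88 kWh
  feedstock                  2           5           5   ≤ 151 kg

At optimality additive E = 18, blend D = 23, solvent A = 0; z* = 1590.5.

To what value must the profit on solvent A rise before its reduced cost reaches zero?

Check each constraint at x*: labor 156/156 (tight); cooling 64/88 (slack 24); feedstock 151/151 (tight).
Slack constraints have shadow price 0 (complementary slackness).
From A_Bᵀ y = c: 1·y_labor + 2·y_feedstock = 20; 6·y_labor + 5·y_feedstock = 53.5.
Solving: y_labor = 1, y_feedstock = 9.5.
solvent A enters the basis when its profit ≥ yᵀa₃ = 1·3 + 9.5·5 = 50.5.

50.5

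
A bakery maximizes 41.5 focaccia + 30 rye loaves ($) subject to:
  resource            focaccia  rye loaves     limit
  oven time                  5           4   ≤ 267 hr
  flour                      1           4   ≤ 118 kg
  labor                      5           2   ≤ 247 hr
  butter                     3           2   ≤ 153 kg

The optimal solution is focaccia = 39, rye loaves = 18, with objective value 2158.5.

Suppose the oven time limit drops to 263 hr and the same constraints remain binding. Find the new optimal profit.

At the optimum: oven time uses 267 of 267 (binding); flour uses 111 of 118 (slack = 7); labor uses 231 of 247 (slack = 16); butter uses 153 of 153 (binding).
Since flour, labor are not tight, their duals are 0.
The binding rows give the dual system: 5·y_oven time + 3·y_butter = 41.5 and 4·y_oven time + 2·y_butter = 30.
Solving: y_oven time = 3.5, y_butter = 8.
Δz = y_oven time·Δb = 3.5 × (-4) = -14, so new z* = 2158.5 − 14 = 2144.5.

2144.5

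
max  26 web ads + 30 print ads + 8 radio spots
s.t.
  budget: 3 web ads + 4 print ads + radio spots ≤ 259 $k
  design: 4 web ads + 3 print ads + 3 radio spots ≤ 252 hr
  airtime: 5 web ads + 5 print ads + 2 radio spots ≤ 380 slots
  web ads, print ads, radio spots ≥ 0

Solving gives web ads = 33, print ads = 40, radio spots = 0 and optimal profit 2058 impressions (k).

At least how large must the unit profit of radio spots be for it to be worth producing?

At the optimum: budget uses 259 of 259 (binding); design uses 252 of 252 (binding); airtime uses 365 of 380 (slack = 15).
Slack constraints have shadow price 0 (complementary slackness).
Dual feasibility on the basic columns requires 3·y_budget + 4·y_design = 26, 4·y_budget + 3·y_design = 30.
This yields shadow prices y_budget = 6, y_design = 2.
radio spots enters the basis when its profit ≥ yᵀa₃ = 6·1 + 2·3 = 12.

12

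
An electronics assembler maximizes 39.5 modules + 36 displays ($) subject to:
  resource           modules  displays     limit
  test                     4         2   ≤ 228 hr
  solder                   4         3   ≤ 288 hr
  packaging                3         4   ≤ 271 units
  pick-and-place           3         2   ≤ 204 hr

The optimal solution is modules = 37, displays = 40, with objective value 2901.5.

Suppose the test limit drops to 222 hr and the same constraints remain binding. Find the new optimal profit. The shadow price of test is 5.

Δb = -6, so new z* = 2901.5 + (5)·(-6) = 2901.5 − 30 = 2871.5.

2871.5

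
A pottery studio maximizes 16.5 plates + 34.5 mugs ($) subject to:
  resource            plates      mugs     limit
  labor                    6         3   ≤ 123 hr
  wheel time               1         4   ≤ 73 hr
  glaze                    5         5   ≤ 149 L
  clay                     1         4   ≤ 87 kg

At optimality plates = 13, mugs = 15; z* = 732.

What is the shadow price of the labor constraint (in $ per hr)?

1.5

Check each constraint at x*: labor 123/123 (tight); wheel time 73/73 (tight); glaze 140/149 (slack 9); clay 73/87 (slack 14).
By complementary slackness, y = 0 for the non-binding constraints.
Dual feasibility on the basic columns requires 6·y_labor + 1·y_wheel time = 16.5, 3·y_labor + 4·y_wheel time = 34.5.
Solving: y_labor = 1.5, y_wheel time = 7.5.
Shadow price of labor = 1.5.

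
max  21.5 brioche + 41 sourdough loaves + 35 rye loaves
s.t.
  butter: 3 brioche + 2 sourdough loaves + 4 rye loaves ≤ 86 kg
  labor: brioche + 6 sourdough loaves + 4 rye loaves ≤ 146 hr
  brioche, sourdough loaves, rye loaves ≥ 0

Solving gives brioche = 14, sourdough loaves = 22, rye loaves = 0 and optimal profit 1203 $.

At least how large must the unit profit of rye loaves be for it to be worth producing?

42

Both butter and labor are binding at x*.
From A_Bᵀ y = c: 3·y_butter + 1·y_labor = 21.5; 2·y_butter + 6·y_labor = 41.
Solving: y_butter = 5.5, y_labor = 5.
rye loaves enters the basis when its profit ≥ yᵀa₃ = 5.5·4 + 5·4 = 42.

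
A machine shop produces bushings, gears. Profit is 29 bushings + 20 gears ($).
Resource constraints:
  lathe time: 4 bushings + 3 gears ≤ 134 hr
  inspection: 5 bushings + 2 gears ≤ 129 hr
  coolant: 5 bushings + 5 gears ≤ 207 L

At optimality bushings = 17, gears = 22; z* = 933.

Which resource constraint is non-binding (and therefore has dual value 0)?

lathe time: 134/134 (binding)
inspection: 129/129 (binding)
coolant: 195/207 (slack 12)
By complementary slackness, a constraint with positive slack has shadow price 0 → coolant.

coolant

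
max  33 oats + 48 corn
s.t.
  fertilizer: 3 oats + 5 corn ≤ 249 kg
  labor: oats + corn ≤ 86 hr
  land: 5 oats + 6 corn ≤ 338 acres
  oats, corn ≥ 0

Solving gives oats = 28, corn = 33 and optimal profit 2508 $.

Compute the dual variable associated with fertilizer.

6

At the optimum: fertilizer uses 249 of 249 (binding); labor uses 61 of 86 (slack = 25); land uses 338 of 338 (binding).
Since labor is not tight, its dual is 0.
From A_Bᵀ y = c: 3·y_fertilizer + 5·y_land = 33; 5·y_fertilizer + 6·y_land = 48.
This yields shadow prices y_fertilizer = 6, y_land = 3.
Shadow price of fertilizer = 6.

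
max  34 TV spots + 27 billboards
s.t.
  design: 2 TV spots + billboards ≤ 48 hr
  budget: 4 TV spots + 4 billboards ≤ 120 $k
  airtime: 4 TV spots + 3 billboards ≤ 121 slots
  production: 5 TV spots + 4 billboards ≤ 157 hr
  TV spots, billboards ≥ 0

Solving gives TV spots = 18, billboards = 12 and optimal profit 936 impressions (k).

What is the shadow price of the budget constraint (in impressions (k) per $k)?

Check each constraint at x*: design 48/48 (tight); budget 120/120 (tight); airtime 108/121 (slack 13); production 138/157 (slack 19).
By complementary slackness, y = 0 for the non-binding constraints.
From A_Bᵀ y = c: 2·y_design + 4·y_budget = 34; 1·y_design + 4·y_budget = 27.
This yields shadow prices y_design = 7, y_budget = 5.
Shadow price of budget = 5.

5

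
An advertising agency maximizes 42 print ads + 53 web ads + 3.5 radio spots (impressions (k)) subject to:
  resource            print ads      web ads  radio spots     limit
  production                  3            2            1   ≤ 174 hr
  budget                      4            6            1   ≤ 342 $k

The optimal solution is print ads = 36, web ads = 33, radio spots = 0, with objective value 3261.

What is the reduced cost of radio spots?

-8

At the optimum: production uses 174 of 174 (binding); budget uses 342 of 342 (binding).
From A_Bᵀ y = c: 3·y_production + 4·y_budget = 42; 2·y_production + 6·y_budget = 53.
This yields shadow prices y_production = 4, y_budget = 7.5.
Reduced cost of radio spots: c₃ − yᵀa₃ = 3.5 − (4·1 + 7.5·1) = 3.5 − 11.5 = -8.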